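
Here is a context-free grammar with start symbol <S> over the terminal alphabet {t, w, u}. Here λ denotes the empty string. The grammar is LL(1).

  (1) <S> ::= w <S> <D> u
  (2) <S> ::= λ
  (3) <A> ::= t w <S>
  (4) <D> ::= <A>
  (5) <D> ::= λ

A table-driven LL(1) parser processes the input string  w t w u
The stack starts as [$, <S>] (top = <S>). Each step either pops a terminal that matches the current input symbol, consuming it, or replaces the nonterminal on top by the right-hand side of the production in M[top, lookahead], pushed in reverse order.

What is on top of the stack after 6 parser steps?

step 1: stack=$ <S>  input=w t w u $  — expand <S> ::= w <S> <D> u
step 2: stack=$ u <D> <S> w  input=w t w u $  — match w
step 3: stack=$ u <D> <S>  input=t w u $  — expand <S> ::= λ
step 4: stack=$ u <D>  input=t w u $  — expand <D> ::= <A>
step 5: stack=$ u <A>  input=t w u $  — expand <A> ::= t w <S>
step 6: stack=$ u <S> w t  input=t w u $  — match t
Stack after step 6: $ u <S> w (top = w).

w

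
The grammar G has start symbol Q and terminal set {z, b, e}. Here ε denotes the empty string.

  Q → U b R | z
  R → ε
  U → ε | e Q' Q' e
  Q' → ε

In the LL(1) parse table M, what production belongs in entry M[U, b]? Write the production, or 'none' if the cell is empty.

U → ε

FIRST(R): from R→ε we get {ε}. So FIRST(R) = {ε}.
FIRST(U): from U→ε we get {ε}; from U→e Q' Q' e we get {e}. So FIRST(U) = {ε, e}.
FIRST(Q'): from Q'→ε we get {ε}. So FIRST(Q') = {ε}.
FIRST(Q): from Q→U b R we get {b, e}; from Q→z we get {z}. So FIRST(Q) = {b, e, z}.
FOLLOW(Q) includes $ since Q is the start symbol.
FOLLOW(U): in Q→U b R, U is followed by b R with FIRST {b}. Thus FOLLOW(U) = {b}.
For U → ε: FIRST(ε) = {ε}, so it goes in M[U, t] for t ∈ {}; since ε ∈ FIRST, also for every t ∈ FOLLOW(U) = {b}.
For U → e Q' Q' e: FIRST(e Q' Q' e) = {e}, so it goes in M[U, t] for t ∈ {e}.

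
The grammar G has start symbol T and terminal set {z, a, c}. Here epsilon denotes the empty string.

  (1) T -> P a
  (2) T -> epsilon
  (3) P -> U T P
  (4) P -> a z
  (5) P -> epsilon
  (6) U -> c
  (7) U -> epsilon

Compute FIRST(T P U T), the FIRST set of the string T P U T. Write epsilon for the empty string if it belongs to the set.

FIRST(U) = {epsilon, c}
FIRST(T) = {epsilon, a, c}  (via P a)
FIRST(P) = {epsilon, a, c}  (via U T P)
FIRST(T P U T): take FIRST of each symbol in turn, carrying on past any symbol whose FIRST contains epsilon; result {epsilon, a, c}.

{epsilon, a, c}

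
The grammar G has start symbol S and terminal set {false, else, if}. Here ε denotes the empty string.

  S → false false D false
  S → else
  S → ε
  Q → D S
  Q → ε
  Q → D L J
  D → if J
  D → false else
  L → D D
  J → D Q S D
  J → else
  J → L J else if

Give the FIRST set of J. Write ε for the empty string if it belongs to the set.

{else, false, if}

FIRST(S): from S→false false D false we get {false}; from S→else we get {else}; from S→ε we get {ε}. So FIRST(S) = {ε, else, false}.
FIRST(D): from D→if J we get {if}; from D→false else we get {false}. So FIRST(D) = {false, if}.
FIRST(Q): from Q→D S we get {false, if}; from Q→ε we get {ε}; from Q→D L J we get {false, if}. So FIRST(Q) = {ε, false, if}.
FIRST(L): from L→D D we get {false, if}. So FIRST(L) = {false, if}.
FIRST(J): from J→D Q S D we get {false, if}; from J→else we get {else}; from J→L J else if we get {false, if}. So FIRST(J) = {else, false, if}.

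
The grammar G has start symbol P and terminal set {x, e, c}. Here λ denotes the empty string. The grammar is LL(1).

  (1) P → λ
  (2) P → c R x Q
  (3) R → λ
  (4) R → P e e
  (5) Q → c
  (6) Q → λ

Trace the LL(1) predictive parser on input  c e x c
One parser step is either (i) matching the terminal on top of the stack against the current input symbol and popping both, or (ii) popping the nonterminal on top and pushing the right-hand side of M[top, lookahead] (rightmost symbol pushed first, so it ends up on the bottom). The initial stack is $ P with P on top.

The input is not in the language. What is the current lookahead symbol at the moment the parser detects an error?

     Stack        Input      Action
  1  $ P          c e x c $  expand P → c R x Q
  2  $ Q x R c    c e x c $  match c
  3  $ Q x R      e x c $    expand R → P e e
  4  $ Q x e e P  e x c $    expand P → λ
  5  $ Q x e e    e x c $    match e
  6  $ Q x e      x c $      error: top is terminal e but lookahead is x

x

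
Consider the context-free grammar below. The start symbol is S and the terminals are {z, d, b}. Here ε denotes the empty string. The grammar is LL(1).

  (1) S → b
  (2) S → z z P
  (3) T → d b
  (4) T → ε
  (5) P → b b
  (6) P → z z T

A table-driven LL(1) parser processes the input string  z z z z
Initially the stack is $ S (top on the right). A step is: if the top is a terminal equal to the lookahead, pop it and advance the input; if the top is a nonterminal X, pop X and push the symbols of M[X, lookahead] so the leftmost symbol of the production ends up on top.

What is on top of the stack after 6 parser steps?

T

     Stack    Input      Action
  1  $ S      z z z z $  expand S → z z P
  2  $ P z z  z z z z $  match z
  3  $ P z    z z z $    match z
  4  $ P      z z $      expand P → z z T
  5  $ T z z  z z $      match z
  6  $ T z    z $        match z
Stack after step 6: $ T (top = T).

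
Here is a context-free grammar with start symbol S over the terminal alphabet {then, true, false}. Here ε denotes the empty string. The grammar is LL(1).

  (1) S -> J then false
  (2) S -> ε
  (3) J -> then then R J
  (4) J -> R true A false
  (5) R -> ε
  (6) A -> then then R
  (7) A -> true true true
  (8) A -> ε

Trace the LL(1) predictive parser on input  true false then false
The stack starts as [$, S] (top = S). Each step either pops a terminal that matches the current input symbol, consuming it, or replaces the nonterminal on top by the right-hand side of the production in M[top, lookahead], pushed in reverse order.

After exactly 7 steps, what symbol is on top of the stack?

     Stack                        Input                    Action
  1  $ S                          true false then false $  expand S -> J then false
  2  $ false then J               true false then false $  expand J -> R true A false
  3  $ false then false A true R  true false then false $  expand R -> ε
  4  $ false then false A true    true false then false $  match true
  5  $ false then false A         false then false $       expand A -> ε
  6  $ false then false           false then false $       match false
  7  $ false then                 then false $             match then
Stack after step 7: $ false (top = false).

false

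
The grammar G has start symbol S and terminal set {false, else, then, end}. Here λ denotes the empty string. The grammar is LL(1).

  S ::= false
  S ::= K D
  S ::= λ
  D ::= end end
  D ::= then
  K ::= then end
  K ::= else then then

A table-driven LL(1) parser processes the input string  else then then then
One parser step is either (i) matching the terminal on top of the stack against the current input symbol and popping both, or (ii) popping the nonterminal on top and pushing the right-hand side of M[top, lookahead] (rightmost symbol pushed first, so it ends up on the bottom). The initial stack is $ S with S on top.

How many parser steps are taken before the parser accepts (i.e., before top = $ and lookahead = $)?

step 1: stack=$ S  input=else then then then $  — expand S ::= K D
step 2: stack=$ D K  input=else then then then $  — expand K ::= else then then
step 3: stack=$ D then then else  input=else then then then $  — match else
step 4: stack=$ D then then  input=then then then $  — match then
step 5: stack=$ D then  input=then then $  — match then
step 6: stack=$ D  input=then $  — expand D ::= then
step 7: stack=$ then  input=then $  — match then
Accept reached after 7 steps.

7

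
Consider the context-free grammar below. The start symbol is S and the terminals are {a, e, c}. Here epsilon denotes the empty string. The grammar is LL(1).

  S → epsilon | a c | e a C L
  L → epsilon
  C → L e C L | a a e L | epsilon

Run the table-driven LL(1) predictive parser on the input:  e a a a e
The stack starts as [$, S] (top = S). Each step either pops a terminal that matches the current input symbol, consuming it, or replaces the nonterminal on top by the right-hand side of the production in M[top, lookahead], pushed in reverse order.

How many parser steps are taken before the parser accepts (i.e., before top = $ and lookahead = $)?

9

     Stack        Input        Action
  1  $ S          e a a a e $  expand S → e a C L
  2  $ L C a e    e a a a e $  match e
  3  $ L C a      a a a e $    match a
  4  $ L C        a a e $      expand C → a a e L
  5  $ L L e a a  a a e $      match a
  6  $ L L e a    a e $        match a
  7  $ L L e      e $          match e
  8  $ L L        $            expand L → epsilon
  9  $ L          $            expand L → epsilon
Accept reached after 9 steps.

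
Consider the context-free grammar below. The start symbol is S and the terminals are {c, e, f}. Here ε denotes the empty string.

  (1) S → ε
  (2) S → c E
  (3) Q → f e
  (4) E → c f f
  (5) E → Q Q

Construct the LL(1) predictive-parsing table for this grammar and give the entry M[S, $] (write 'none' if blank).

S → ε

FIRST(S) = {ε, c}
FIRST(Q) = {f}
FIRST(E) = {c, f}  (via Q Q)
FOLLOW(S) includes $ since S is the start symbol.
FOLLOW(S): S appears on no right-hand side. Thus FOLLOW(S) = {$}.
For S → ε: FIRST(ε) = {ε}, so it goes in M[S, t] for t ∈ {}; since ε ∈ FIRST, also for every t ∈ FOLLOW(S) = {$}.
For S → c E: FIRST(c E) = {c}, so it goes in M[S, t] for t ∈ {c}.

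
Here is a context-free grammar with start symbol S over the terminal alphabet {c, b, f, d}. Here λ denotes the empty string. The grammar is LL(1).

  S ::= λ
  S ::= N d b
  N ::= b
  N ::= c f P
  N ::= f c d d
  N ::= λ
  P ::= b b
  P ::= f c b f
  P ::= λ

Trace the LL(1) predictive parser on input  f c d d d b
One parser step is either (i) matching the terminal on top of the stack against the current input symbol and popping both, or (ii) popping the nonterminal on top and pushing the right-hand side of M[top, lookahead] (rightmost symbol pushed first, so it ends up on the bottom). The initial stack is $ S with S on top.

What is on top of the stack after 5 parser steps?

step 1: stack=$ S  input=f c d d d b $  — expand S ::= N d b
step 2: stack=$ b d N  input=f c d d d b $  — expand N ::= f c d d
step 3: stack=$ b d d d c f  input=f c d d d b $  — match f
step 4: stack=$ b d d d c  input=c d d d b $  — match c
step 5: stack=$ b d d d  input=d d d b $  — match d
Stack after step 5: $ b d d (top = d).

d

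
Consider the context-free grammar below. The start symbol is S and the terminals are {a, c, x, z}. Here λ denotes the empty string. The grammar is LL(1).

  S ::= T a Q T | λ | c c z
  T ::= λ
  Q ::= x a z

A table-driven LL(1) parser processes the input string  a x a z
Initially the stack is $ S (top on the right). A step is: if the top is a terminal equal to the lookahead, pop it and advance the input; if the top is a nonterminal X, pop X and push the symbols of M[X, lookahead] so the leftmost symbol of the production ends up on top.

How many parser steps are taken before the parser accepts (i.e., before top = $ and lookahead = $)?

step 1: stack=$ S  input=a x a z $  — expand S ::= T a Q T
step 2: stack=$ T Q a T  input=a x a z $  — expand T ::= λ
step 3: stack=$ T Q a  input=a x a z $  — match a
step 4: stack=$ T Q  input=x a z $  — expand Q ::= x a z
step 5: stack=$ T z a x  input=x a z $  — match x
step 6: stack=$ T z a  input=a z $  — match a
step 7: stack=$ T z  input=z $  — match z
step 8: stack=$ T  input=$  — expand T ::= λ
Accept reached after 8 steps.

8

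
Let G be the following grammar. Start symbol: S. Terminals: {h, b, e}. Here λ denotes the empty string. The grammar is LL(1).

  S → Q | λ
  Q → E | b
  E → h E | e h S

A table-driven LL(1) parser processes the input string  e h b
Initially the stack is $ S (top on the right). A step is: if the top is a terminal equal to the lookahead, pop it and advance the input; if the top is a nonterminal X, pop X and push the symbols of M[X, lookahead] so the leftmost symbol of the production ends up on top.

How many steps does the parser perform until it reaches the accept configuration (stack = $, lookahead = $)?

8

step 1: stack=$ S  input=e h b $  — expand S → Q
step 2: stack=$ Q  input=e h b $  — expand Q → E
step 3: stack=$ E  input=e h b $  — expand E → e h S
step 4: stack=$ S h e  input=e h b $  — match e
step 5: stack=$ S h  input=h b $  — match h
step 6: stack=$ S  input=b $  — expand S → Q
step 7: stack=$ Q  input=b $  — expand Q → b
step 8: stack=$ b  input=b $  — match b
Accept reached after 8 steps.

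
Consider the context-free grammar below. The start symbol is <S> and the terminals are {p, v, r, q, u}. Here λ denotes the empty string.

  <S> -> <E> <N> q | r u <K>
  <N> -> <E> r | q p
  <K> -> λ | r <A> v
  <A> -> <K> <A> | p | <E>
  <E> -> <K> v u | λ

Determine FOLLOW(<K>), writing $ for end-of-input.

{$, p, r, v}

FIRST(<K>) = {λ, r}
FIRST(<E>) = {λ, r, v}  (via <K> v u)
FIRST(<N>) = {q, r, v}  (via <E> r)
FIRST(<A>) = {λ, p, r, v}  (via <K> <A>, <E>)
FIRST(<S>) = {q, r, v}  (via <E> <N> q)
FOLLOW(<S>) includes $ since <S> is the start symbol.
FOLLOW(<S>): <S> appears on no right-hand side. Thus FOLLOW(<S>) = {$}.
FOLLOW(<N>): in <S>-><E> <N> q, <N> is followed by q with FIRST {q}. Thus FOLLOW(<N>) = {q}.
FOLLOW(<A>): in <K>->r <A> v, <A> is followed by v with FIRST {v}; in <A>-><K> <A>, the suffix after <A> is empty (adds nothing new). Thus FOLLOW(<A>) = {v}.
FOLLOW(<K>): in <S>->r u <K>, the suffix after <K> is empty, so FOLLOW(<K>) ⊇ FOLLOW(<S>) = {$}; in <A>-><K> <A>, <K> is followed by <A> with FIRST {λ, p, r, v}; in <A>-><K> <A>, the suffix after <K> is nullable, so FOLLOW(<K>) ⊇ FOLLOW(<A>) = {v}; in <E>-><K> v u, <K> is followed by v u with FIRST {v}. Thus FOLLOW(<K>) = {$, p, r, v}.
FOLLOW(<E>): in <S>-><E> <N> q, <E> is followed by <N> q with FIRST {q, r, v}; in <N>-><E> r, <E> is followed by r with FIRST {r}; in <A>-><E>, the suffix after <E> is empty, so FOLLOW(<E>) ⊇ FOLLOW(<A>) = {v}. Thus FOLLOW(<E>) = {q, r, v}.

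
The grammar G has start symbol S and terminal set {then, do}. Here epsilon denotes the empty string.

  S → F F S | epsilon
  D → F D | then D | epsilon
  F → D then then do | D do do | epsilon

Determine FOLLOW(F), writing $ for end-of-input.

{$, do, then}

FIRST(S): from S→F F S we get {epsilon, do, then}; from S→epsilon we get {epsilon}. So FIRST(S) = {epsilon, do, then}.
FIRST(D): from D→F D we get {epsilon, do, then}; from D→then D we get {then}; from D→epsilon we get {epsilon}. So FIRST(D) = {epsilon, do, then}.
FIRST(F): from F→D then then do we get {do, then}; from F→D do do we get {do, then}; from F→epsilon we get {epsilon}. So FIRST(F) = {epsilon, do, then}.
FOLLOW(S) includes $ since S is the start symbol.
FOLLOW(S): in S→F F S, the suffix after S is empty (adds nothing new). Thus FOLLOW(S) = {$}.
FOLLOW(D): in D→F D, the suffix after D is empty (adds nothing new); in D→then D, the suffix after D is empty (adds nothing new); in F→D then then do, D is followed by then then do with FIRST {then}; in F→D do do, D is followed by do do with FIRST {do}. Thus FOLLOW(D) = {do, then}.
FOLLOW(F): in S→F F S (occurrence 1), F is followed by F S with FIRST {epsilon, do, then}; in S→F F S (occurrence 1), the suffix after F is nullable, so FOLLOW(F) ⊇ FOLLOW(S) = {$}; in S→F F S (occurrence 2), F is followed by S with FIRST {epsilon, do, then}; in S→F F S (occurrence 2), the suffix after F is nullable, so FOLLOW(F) ⊇ FOLLOW(S) = {$}; in D→F D, F is followed by D with FIRST {epsilon, do, then}; in D→F D, the suffix after F is nullable, so FOLLOW(F) ⊇ FOLLOW(D) = {do, then}. Thus FOLLOW(F) = {$, do, then}.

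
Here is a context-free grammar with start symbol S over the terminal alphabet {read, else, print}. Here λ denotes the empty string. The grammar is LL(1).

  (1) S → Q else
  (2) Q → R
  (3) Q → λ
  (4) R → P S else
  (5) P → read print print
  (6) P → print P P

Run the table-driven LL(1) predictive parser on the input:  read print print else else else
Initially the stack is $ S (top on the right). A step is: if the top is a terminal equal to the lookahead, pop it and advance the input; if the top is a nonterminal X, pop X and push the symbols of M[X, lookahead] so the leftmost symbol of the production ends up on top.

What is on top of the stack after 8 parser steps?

     Stack                           Input                              Action
  1  $ S                             read print print else else else $  expand S → Q else
  2  $ else Q                        read print print else else else $  expand Q → R
  3  $ else R                        read print print else else else $  expand R → P S else
  4  $ else else S P                 read print print else else else $  expand P → read print print
  5  $ else else S print print read  read print print else else else $  match read
  6  $ else else S print print       print print else else else $       match print
  7  $ else else S print             print else else else $             match print
  8  $ else else S                   else else else $                   expand S → Q else
Stack after step 8: $ else else else Q (top = Q).

Q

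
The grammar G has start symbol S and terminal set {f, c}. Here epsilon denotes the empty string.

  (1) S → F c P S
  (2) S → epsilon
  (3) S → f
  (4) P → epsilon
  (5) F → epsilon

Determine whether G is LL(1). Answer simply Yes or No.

Yes

FIRST(S) = {epsilon, c, f}
FIRST(P) = {epsilon}
FIRST(F) = {epsilon}
FOLLOW(S) = {$}
FOLLOW(P) = {$, c, f}
FOLLOW(F) = {c}
Each cell of M receives at most one production.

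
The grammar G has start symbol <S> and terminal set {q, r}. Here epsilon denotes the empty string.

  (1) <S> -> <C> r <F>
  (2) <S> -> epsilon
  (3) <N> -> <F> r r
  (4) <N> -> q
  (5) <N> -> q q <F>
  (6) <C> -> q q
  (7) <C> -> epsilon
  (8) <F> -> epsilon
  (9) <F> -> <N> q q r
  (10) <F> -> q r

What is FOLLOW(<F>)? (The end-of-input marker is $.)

{$, q, r}

FIRST(<C>) = {epsilon, q}
FIRST(<S>) = {epsilon, q, r}  (via <C> r <F>)
FIRST(<N>) = {q, r}  (via <F> r r)
FIRST(<F>) = {epsilon, q, r}  (via <N> q q r)
FOLLOW(<S>) includes $ since <S> is the start symbol.
FOLLOW(<S>): <S> appears on no right-hand side. Thus FOLLOW(<S>) = {$}.
FOLLOW(<N>): in <F>-><N> q q r, <N> is followed by q q r with FIRST {q}. Thus FOLLOW(<N>) = {q}.
FOLLOW(<C>): in <S>-><C> r <F>, <C> is followed by r <F> with FIRST {r}. Thus FOLLOW(<C>) = {r}.
FOLLOW(<F>): in <S>-><C> r <F>, the suffix after <F> is empty, so FOLLOW(<F>) ⊇ FOLLOW(<S>) = {$}; in <N>-><F> r r, <F> is followed by r r with FIRST {r}; in <N>->q q <F>, the suffix after <F> is empty, so FOLLOW(<F>) ⊇ FOLLOW(<N>) = {q}. Thus FOLLOW(<F>) = {$, q, r}.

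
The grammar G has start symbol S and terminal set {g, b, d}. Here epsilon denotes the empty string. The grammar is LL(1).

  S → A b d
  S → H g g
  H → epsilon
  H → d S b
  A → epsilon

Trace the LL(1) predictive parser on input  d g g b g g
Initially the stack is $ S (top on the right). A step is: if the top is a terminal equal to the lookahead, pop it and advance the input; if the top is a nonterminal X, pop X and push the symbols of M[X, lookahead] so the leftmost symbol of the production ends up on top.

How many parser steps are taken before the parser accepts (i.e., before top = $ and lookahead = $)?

10

step 1: stack=$ S  input=d g g b g g $  — expand S → H g g
step 2: stack=$ g g H  input=d g g b g g $  — expand H → d S b
step 3: stack=$ g g b S d  input=d g g b g g $  — match d
step 4: stack=$ g g b S  input=g g b g g $  — expand S → H g g
step 5: stack=$ g g b g g H  input=g g b g g $  — expand H → epsilon
step 6: stack=$ g g b g g  input=g g b g g $  — match g
step 7: stack=$ g g b g  input=g b g g $  — match g
step 8: stack=$ g g b  input=b g g $  — match b
step 9: stack=$ g g  input=g g $  — match g
step 10: stack=$ g  input=g $  — match g
Accept reached after 10 steps.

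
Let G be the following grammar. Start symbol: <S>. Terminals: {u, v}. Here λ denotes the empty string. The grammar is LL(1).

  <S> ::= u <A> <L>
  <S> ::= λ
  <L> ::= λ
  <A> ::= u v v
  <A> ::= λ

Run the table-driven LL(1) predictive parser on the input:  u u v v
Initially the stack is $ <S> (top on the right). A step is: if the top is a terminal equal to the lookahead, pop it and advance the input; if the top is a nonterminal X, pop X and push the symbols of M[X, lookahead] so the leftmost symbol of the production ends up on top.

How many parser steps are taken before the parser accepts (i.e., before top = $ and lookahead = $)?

step 1: stack=$ <S>  input=u u v v $  — expand <S> ::= u <A> <L>
step 2: stack=$ <L> <A> u  input=u u v v $  — match u
step 3: stack=$ <L> <A>  input=u v v $  — expand <A> ::= u v v
step 4: stack=$ <L> v v u  input=u v v $  — match u
step 5: stack=$ <L> v v  input=v v $  — match v
step 6: stack=$ <L> v  input=v $  — match v
step 7: stack=$ <L>  input=$  — expand <L> ::= λ
Accept reached after 7 steps.

7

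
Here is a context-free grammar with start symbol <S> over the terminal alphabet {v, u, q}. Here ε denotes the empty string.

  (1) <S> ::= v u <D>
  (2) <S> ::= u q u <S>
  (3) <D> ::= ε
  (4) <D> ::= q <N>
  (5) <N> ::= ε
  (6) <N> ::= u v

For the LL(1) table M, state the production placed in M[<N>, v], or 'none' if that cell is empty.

none

FIRST(<S>) = {u, v}
FIRST(<D>) = {ε, q}
FIRST(<N>) = {ε, u}
FOLLOW(<S>) includes $ since <S> is the start symbol.
FOLLOW(<D>): in <S>::=v u <D>, the suffix after <D> is empty, so FOLLOW(<D>) ⊇ FOLLOW(<S>) = {$}. Thus FOLLOW(<D>) = {$}.
FOLLOW(<N>): in <D>::=q <N>, the suffix after <N> is empty, so FOLLOW(<N>) ⊇ FOLLOW(<D>) = {$}. Thus FOLLOW(<N>) = {$}.
For <N> ::= ε: FIRST(ε) = {ε}, so it goes in M[<N>, t] for t ∈ {}; since ε ∈ FIRST, also for every t ∈ FOLLOW(<N>) = {$}.
For <N> ::= u v: FIRST(u v) = {u}, so it goes in M[<N>, t] for t ∈ {u}.
None of these place a production in M[<N>, v].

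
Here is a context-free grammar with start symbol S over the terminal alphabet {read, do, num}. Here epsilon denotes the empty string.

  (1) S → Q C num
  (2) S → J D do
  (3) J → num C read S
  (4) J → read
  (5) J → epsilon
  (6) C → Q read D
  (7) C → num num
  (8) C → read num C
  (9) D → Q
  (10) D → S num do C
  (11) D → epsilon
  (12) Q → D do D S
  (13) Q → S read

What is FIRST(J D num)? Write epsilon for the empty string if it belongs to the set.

{do, num, read}

FIRST(J) = {epsilon, num, read}
FIRST(S) = {do, num, read}  (via Q C num, J D do)
FIRST(C) = {do, num, read}  (via Q read D)
FIRST(D) = {epsilon, do, num, read}  (via Q, S num do C)
FIRST(Q) = {do, num, read}  (via D do D S, S read)
FIRST(J D num): take FIRST of each symbol in turn, carrying on past any symbol whose FIRST contains epsilon; result {do, num, read}.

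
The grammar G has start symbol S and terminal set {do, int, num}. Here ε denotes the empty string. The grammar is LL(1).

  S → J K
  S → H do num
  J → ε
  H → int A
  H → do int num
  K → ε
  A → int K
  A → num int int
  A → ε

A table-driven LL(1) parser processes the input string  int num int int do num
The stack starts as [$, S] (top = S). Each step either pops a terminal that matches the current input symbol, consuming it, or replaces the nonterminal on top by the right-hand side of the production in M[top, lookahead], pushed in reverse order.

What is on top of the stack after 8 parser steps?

     Stack                 Input                     Action
  1  $ S                   int num int int do num $  expand S → H do num
  2  $ num do H            int num int int do num $  expand H → int A
  3  $ num do A int        int num int int do num $  match int
  4  $ num do A            num int int do num $      expand A → num int int
  5  $ num do int int num  num int int do num $      match num
  6  $ num do int int      int int do num $          match int
  7  $ num do int          int do num $              match int
  8  $ num do              do num $                  match do
Stack after step 8: $ num (top = num).

num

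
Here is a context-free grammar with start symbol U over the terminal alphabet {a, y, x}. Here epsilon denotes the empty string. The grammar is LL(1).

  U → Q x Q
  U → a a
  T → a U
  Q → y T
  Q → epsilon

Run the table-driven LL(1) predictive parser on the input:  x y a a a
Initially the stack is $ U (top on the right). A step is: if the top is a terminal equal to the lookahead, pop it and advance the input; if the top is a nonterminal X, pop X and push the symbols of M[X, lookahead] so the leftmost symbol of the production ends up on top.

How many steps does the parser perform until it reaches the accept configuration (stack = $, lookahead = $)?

10

      Stack    Input        Action
   1  $ U      x y a a a $  expand U → Q x Q
   2  $ Q x Q  x y a a a $  expand Q → epsilon
   3  $ Q x    x y a a a $  match x
   4  $ Q      y a a a $    expand Q → y T
   5  $ T y    y a a a $    match y
   6  $ T      a a a $      expand T → a U
   7  $ U a    a a a $      match a
   8  $ U      a a $        expand U → a a
   9  $ a a    a a $        match a
  10  $ a      a $          match a
Accept reached after 10 steps.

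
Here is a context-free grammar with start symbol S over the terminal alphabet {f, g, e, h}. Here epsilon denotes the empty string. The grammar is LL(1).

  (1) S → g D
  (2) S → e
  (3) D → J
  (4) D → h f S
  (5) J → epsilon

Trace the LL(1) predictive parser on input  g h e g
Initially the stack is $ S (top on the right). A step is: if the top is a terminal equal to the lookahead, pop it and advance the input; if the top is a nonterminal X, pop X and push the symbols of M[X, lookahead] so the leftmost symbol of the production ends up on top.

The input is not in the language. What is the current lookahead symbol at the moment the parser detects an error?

step 1: stack=$ S  input=g h e g $  — expand S → g D
step 2: stack=$ D g  input=g h e g $  — match g
step 3: stack=$ D  input=h e g $  — expand D → h f S
step 4: stack=$ S f h  input=h e g $  — match h
step 5: stack=$ S f  input=e g $  — error: top is terminal f but lookahead is e

e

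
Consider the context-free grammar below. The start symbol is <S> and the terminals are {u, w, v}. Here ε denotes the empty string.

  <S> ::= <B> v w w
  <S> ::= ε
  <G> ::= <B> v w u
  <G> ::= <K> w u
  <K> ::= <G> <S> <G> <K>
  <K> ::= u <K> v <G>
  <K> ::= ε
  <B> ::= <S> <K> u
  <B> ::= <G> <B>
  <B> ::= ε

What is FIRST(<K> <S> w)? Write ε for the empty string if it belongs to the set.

{u, v, w}

FIRST(<S>) = {ε, u, v, w}  (via <B> v w w)
FIRST(<G>) = {u, v, w}  (via <B> v w u, <K> w u)
FIRST(<K>) = {ε, u, v, w}  (via <G> <S> <G> <K>)
FIRST(<B>) = {ε, u, v, w}  (via <S> <K> u, <G> <B>)
FIRST(<K> <S> w): take FIRST of each symbol in turn, carrying on past any symbol whose FIRST contains ε; result {u, v, w}.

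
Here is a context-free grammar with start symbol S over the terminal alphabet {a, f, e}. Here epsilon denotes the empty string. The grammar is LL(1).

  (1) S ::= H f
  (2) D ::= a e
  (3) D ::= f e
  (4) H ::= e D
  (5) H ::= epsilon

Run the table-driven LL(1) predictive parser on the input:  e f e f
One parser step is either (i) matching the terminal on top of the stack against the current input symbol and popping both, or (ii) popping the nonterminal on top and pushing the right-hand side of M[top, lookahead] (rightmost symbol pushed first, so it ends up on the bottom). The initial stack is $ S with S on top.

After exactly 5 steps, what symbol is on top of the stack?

     Stack    Input      Action
  1  $ S      e f e f $  expand S ::= H f
  2  $ f H    e f e f $  expand H ::= e D
  3  $ f D e  e f e f $  match e
  4  $ f D    f e f $    expand D ::= f e
  5  $ f e f  f e f $    match f
Stack after step 5: $ f e (top = e).

e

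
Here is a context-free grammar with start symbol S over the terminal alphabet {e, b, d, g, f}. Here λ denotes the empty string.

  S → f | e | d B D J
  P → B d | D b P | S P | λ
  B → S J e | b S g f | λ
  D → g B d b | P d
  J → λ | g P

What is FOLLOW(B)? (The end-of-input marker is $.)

{b, d, e, f, g}

FIRST(S) = {d, e, f}
FIRST(J) = {λ, g}
FIRST(B) = {λ, b, d, e, f}  (via S J e)
FIRST(P) = {λ, b, d, e, f, g}  (via B d, D b P, S P)
FIRST(D) = {b, d, e, f, g}  (via P d)
FOLLOW(S) includes $ since S is the start symbol.
FOLLOW(B): in S→d B D J, B is followed by D J with FIRST {b, d, e, f, g}; in P→B d, B is followed by d with FIRST {d}; in D→g B d b, B is followed by d b with FIRST {d}. Thus FOLLOW(B) = {b, d, e, f, g}.
FOLLOW(S): in P→S P, S is followed by P with FIRST {λ, b, d, e, f, g}; in P→S P, the suffix after S is nullable, so FOLLOW(S) ⊇ FOLLOW(P) = {$, b, d, e, f, g}; in B→S J e, S is followed by J e with FIRST {e, g}; in B→b S g f, S is followed by g f with FIRST {g}. Thus FOLLOW(S) = {$, b, d, e, f, g}.
FOLLOW(D): in S→d B D J, D is followed by J with FIRST {λ, g}; in S→d B D J, the suffix after D is nullable, so FOLLOW(D) ⊇ FOLLOW(S) = {$, b, d, e, f, g}; in P→D b P, D is followed by b P with FIRST {b}. Thus FOLLOW(D) = {$, b, d, e, f, g}.
FOLLOW(J): in S→d B D J, the suffix after J is empty, so FOLLOW(J) ⊇ FOLLOW(S) = {$, b, d, e, f, g}; in B→S J e, J is followed by e with FIRST {e}. Thus FOLLOW(J) = {$, b, d, e, f, g}.
FOLLOW(P): in P→D b P, the suffix after P is empty (adds nothing new); in P→S P, the suffix after P is empty (adds nothing new); in D→P d, P is followed by d with FIRST {d}; in J→g P, the suffix after P is empty, so FOLLOW(P) ⊇ FOLLOW(J) = {$, b, d, e, f, g}. Thus FOLLOW(P) = {$, b, d, e, f, g}.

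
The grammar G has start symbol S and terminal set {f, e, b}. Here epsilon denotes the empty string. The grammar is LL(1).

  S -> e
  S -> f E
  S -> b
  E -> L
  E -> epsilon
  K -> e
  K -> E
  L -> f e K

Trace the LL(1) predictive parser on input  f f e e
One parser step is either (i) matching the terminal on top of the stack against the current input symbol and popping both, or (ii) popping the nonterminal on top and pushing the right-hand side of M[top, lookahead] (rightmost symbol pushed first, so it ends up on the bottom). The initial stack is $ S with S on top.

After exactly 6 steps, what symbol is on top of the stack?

K

step 1: stack=$ S  input=f f e e $  — expand S -> f E
step 2: stack=$ E f  input=f f e e $  — match f
step 3: stack=$ E  input=f e e $  — expand E -> L
step 4: stack=$ L  input=f e e $  — expand L -> f e K
step 5: stack=$ K e f  input=f e e $  — match f
step 6: stack=$ K e  input=e e $  — match e
Stack after step 6: $ K (top = K).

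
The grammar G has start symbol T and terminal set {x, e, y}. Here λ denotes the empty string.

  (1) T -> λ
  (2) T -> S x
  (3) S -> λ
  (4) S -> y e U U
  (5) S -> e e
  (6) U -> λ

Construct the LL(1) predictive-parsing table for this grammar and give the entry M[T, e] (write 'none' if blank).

FIRST(S) = {λ, e, y}
FIRST(U) = {λ}
FIRST(T) = {λ, e, x, y}  (via S x)
FOLLOW(T) includes $ since T is the start symbol.
FOLLOW(T): T appears on no right-hand side. Thus FOLLOW(T) = {$}.
For T -> λ: FIRST(λ) = {λ}, so it goes in M[T, t] for t ∈ {}; since λ ∈ FIRST, also for every t ∈ FOLLOW(T) = {$}.
For T -> S x: FIRST(S x) = {e, x, y}, so it goes in M[T, t] for t ∈ {e, x, y}.

T -> S x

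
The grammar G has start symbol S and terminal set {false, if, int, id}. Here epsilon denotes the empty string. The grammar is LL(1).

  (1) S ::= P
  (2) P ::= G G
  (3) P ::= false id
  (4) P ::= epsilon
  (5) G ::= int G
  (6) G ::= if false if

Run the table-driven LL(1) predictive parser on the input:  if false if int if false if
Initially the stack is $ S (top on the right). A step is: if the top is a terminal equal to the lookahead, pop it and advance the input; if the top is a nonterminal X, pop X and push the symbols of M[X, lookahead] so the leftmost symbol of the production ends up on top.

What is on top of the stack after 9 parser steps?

     Stack            Input                          Action
  1  $ S              if false if int if false if $  expand S ::= P
  2  $ P              if false if int if false if $  expand P ::= G G
  3  $ G G            if false if int if false if $  expand G ::= if false if
  4  $ G if false if  if false if int if false if $  match if
  5  $ G if false     false if int if false if $     match false
  6  $ G if           if int if false if $           match if
  7  $ G              int if false if $              expand G ::= int G
  8  $ G int          int if false if $              match int
  9  $ G              if false if $                  expand G ::= if false if
Stack after step 9: $ if false if (top = if).

if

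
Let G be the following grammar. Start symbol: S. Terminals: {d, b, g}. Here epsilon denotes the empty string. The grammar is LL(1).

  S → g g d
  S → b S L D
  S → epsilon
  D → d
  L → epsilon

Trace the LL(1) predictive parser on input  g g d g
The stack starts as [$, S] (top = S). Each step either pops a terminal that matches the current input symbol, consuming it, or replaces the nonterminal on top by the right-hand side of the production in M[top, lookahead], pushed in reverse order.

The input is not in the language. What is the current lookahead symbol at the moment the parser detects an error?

g

     Stack    Input      Action
  1  $ S      g g d g $  expand S → g g d
  2  $ d g g  g g d g $  match g
  3  $ d g    g d g $    match g
  4  $ d      d g $      match d
  5  $        g $        error: stack empty but input remains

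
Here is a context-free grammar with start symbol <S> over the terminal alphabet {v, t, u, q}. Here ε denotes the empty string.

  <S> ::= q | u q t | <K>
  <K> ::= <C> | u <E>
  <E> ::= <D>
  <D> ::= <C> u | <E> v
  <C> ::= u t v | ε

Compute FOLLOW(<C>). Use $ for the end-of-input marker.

FIRST(<C>) = {ε, u}
FIRST(<K>) = {ε, u}  (via <C>)
FIRST(<S>) = {ε, q, u}  (via <K>)
FIRST(<E>) = {u}  (via <D>)
FIRST(<D>) = {u}  (via <C> u, <E> v)
FOLLOW(<S>) includes $ since <S> is the start symbol.
FOLLOW(<S>): <S> appears on no right-hand side. Thus FOLLOW(<S>) = {$}.
FOLLOW(<K>): in <S>::=<K>, the suffix after <K> is empty, so FOLLOW(<K>) ⊇ FOLLOW(<S>) = {$}. Thus FOLLOW(<K>) = {$}.
FOLLOW(<E>): in <K>::=u <E>, the suffix after <E> is empty, so FOLLOW(<E>) ⊇ FOLLOW(<K>) = {$}; in <D>::=<E> v, <E> is followed by v with FIRST {v}. Thus FOLLOW(<E>) = {$, v}.
FOLLOW(<D>): in <E>::=<D>, the suffix after <D> is empty, so FOLLOW(<D>) ⊇ FOLLOW(<E>) = {$, v}. Thus FOLLOW(<D>) = {$, v}.
FOLLOW(<C>): in <K>::=<C>, the suffix after <C> is empty, so FOLLOW(<C>) ⊇ FOLLOW(<K>) = {$}; in <D>::=<C> u, <C> is followed by u with FIRST {u}. Thus FOLLOW(<C>) = {$, u}.

{$, u}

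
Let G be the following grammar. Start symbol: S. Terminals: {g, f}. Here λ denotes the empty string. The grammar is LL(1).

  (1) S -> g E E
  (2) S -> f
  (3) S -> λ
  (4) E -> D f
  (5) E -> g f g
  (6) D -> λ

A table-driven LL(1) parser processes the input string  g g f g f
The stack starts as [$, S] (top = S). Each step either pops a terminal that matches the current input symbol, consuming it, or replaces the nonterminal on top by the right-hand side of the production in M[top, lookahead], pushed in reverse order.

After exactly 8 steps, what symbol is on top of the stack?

step 1: stack=$ S  input=g g f g f $  — expand S -> g E E
step 2: stack=$ E E g  input=g g f g f $  — match g
step 3: stack=$ E E  input=g f g f $  — expand E -> g f g
step 4: stack=$ E g f g  input=g f g f $  — match g
step 5: stack=$ E g f  input=f g f $  — match f
step 6: stack=$ E g  input=g f $  — match g
step 7: stack=$ E  input=f $  — expand E -> D f
step 8: stack=$ f D  input=f $  — expand D -> λ
Stack after step 8: $ f (top = f).

f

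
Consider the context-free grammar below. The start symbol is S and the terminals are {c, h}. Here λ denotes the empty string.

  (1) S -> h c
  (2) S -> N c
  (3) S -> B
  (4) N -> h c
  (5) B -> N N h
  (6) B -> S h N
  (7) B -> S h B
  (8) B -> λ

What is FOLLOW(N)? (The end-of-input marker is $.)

{$, c, h}

FIRST(N): from N->h c we get {h}. So FIRST(N) = {h}.
FIRST(S): from S->h c we get {h}; from S->N c we get {h}; from S->B we get {λ, h}. So FIRST(S) = {λ, h}.
FIRST(B): from B->N N h we get {h}; from B->S h N we get {h}; from B->S h B we get {h}; from B->λ we get {λ}. So FIRST(B) = {λ, h}.
FOLLOW(S) includes $ since S is the start symbol.
FOLLOW(S): in B->S h N, S is followed by h N with FIRST {h}; in B->S h B, S is followed by h B with FIRST {h}. Thus FOLLOW(S) = {$, h}.
FOLLOW(B): in S->B, the suffix after B is empty, so FOLLOW(B) ⊇ FOLLOW(S) = {$, h}; in B->S h B, the suffix after B is empty (adds nothing new). Thus FOLLOW(B) = {$, h}.
FOLLOW(N): in S->N c, N is followed by c with FIRST {c}; in B->N N h (occurrence 1), N is followed by N h with FIRST {h}; in B->N N h (occurrence 2), N is followed by h with FIRST {h}; in B->S h N, the suffix after N is empty, so FOLLOW(N) ⊇ FOLLOW(B) = {$, h}. Thus FOLLOW(N) = {$, c, h}.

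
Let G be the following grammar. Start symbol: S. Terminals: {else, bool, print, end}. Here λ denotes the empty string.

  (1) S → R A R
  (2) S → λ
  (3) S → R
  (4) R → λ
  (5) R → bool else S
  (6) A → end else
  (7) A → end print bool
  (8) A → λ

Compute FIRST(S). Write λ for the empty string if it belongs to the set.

FIRST(R) = {λ, bool}
FIRST(A) = {λ, end}
FIRST(S) = {λ, bool, end}  (via R A R, R)

{λ, bool, end}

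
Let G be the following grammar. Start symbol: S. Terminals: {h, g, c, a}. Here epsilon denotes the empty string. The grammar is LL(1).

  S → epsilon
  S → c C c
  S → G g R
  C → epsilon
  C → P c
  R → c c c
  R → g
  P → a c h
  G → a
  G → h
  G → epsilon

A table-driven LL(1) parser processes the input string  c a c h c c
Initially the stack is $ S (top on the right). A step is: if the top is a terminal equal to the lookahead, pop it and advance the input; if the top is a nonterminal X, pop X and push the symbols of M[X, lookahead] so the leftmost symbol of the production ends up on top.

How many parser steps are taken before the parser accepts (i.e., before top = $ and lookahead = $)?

9

     Stack        Input          Action
  1  $ S          c a c h c c $  expand S → c C c
  2  $ c C c      c a c h c c $  match c
  3  $ c C        a c h c c $    expand C → P c
  4  $ c c P      a c h c c $    expand P → a c h
  5  $ c c h c a  a c h c c $    match a
  6  $ c c h c    c h c c $      match c
  7  $ c c h      h c c $        match h
  8  $ c c        c c $          match c
  9  $ c          c $            match c
Accept reached after 9 steps.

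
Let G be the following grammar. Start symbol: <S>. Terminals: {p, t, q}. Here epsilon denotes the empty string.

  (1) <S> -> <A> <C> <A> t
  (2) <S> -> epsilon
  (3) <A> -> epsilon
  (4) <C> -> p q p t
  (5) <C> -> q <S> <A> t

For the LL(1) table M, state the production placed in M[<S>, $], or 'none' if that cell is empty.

<S> -> epsilon

FIRST(<A>): from <A>->epsilon we get {epsilon}. So FIRST(<A>) = {epsilon}.
FIRST(<C>): from <C>->p q p t we get {p}; from <C>->q <S> <A> t we get {q}. So FIRST(<C>) = {p, q}.
FIRST(<S>): from <S>-><A> <C> <A> t we get {p, q}; from <S>->epsilon we get {epsilon}. So FIRST(<S>) = {epsilon, p, q}.
FOLLOW(<S>) includes $ since <S> is the start symbol.
FOLLOW(<S>): in <C>->q <S> <A> t, <S> is followed by <A> t with FIRST {t}. Thus FOLLOW(<S>) = {$, t}.
For <S> -> <A> <C> <A> t: FIRST(<A> <C> <A> t) = {p, q}, so it goes in M[<S>, t] for t ∈ {p, q}.
For <S> -> epsilon: FIRST(epsilon) = {epsilon}, so it goes in M[<S>, t] for t ∈ {}; since epsilon ∈ FIRST, also for every t ∈ FOLLOW(<S>) = {$, t}.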